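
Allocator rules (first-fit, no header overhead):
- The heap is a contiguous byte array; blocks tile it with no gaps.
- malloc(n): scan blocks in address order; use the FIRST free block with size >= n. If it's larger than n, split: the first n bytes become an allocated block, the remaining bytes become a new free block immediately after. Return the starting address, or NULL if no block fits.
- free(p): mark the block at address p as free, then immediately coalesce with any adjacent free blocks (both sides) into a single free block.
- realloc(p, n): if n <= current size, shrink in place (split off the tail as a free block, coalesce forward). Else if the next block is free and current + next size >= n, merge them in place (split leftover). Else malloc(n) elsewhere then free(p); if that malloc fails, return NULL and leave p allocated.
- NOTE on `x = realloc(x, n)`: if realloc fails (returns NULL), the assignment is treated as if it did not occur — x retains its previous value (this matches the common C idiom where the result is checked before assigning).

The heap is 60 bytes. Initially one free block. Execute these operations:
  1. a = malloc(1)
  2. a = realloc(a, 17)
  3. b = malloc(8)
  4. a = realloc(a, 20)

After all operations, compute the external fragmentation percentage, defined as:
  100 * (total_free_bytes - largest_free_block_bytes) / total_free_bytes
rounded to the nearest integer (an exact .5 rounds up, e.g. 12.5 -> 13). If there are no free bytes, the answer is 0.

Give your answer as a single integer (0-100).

Op 1: a = malloc(1) -> a = 0; heap: [0-0 ALLOC][1-59 FREE]
Op 2: a = realloc(a, 17) -> a = 0; heap: [0-16 ALLOC][17-59 FREE]
Op 3: b = malloc(8) -> b = 17; heap: [0-16 ALLOC][17-24 ALLOC][25-59 FREE]
Op 4: a = realloc(a, 20) -> a = 25; heap: [0-16 FREE][17-24 ALLOC][25-44 ALLOC][45-59 FREE]
Free blocks: [17 15] total_free=32 largest=17 -> 100*(32-17)/32 = 1500/32 = 46.875 -> rounds to 47

Answer: 47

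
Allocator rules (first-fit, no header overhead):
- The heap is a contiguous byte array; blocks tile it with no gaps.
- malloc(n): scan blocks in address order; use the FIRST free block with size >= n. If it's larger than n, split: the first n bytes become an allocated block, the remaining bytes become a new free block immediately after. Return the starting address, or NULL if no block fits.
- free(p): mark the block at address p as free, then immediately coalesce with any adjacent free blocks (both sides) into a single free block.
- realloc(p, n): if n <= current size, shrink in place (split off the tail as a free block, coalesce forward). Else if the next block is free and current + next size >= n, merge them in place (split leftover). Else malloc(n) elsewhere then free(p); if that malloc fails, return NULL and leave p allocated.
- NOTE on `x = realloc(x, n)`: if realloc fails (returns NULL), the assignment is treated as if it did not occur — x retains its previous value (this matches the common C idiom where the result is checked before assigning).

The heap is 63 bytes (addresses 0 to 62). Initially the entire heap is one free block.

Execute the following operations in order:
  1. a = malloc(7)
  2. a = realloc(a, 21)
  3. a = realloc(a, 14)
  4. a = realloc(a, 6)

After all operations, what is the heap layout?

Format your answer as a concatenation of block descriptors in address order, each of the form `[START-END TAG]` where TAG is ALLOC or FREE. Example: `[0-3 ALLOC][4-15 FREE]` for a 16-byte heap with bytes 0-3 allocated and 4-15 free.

Op 1: a = malloc(7) -> a = 0; heap: [0-6 ALLOC][7-62 FREE]
Op 2: a = realloc(a, 21) -> a = 0; heap: [0-20 ALLOC][21-62 FREE]
Op 3: a = realloc(a, 14) -> a = 0; heap: [0-13 ALLOC][14-62 FREE]
Op 4: a = realloc(a, 6) -> a = 0; heap: [0-5 ALLOC][6-62 FREE]

Answer: [0-5 ALLOC][6-62 FREE]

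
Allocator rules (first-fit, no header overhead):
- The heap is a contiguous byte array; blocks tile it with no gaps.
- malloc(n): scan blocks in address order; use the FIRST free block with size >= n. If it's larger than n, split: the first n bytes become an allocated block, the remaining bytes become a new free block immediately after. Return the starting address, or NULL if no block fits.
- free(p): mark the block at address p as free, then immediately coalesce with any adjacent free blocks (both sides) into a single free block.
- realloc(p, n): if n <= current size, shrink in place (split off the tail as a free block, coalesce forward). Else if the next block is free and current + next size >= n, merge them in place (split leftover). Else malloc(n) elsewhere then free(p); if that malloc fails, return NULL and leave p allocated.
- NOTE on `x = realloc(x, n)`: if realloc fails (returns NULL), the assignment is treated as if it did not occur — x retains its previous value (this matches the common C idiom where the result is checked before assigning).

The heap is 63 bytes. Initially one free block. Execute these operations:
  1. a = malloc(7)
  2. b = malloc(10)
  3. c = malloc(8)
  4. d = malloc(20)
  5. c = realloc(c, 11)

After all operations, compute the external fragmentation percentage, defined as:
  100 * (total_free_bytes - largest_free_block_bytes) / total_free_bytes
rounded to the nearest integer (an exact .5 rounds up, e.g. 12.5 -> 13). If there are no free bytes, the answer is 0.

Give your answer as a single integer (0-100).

Op 1: a = malloc(7) -> a = 0; heap: [0-6 ALLOC][7-62 FREE]
Op 2: b = malloc(10) -> b = 7; heap: [0-6 ALLOC][7-16 ALLOC][17-62 FREE]
Op 3: c = malloc(8) -> c = 17; heap: [0-6 ALLOC][7-16 ALLOC][17-24 ALLOC][25-62 FREE]
Op 4: d = malloc(20) -> d = 25; heap: [0-6 ALLOC][7-16 ALLOC][17-24 ALLOC][25-44 ALLOC][45-62 FREE]
Op 5: c = realloc(c, 11) -> c = 45; heap: [0-6 ALLOC][7-16 ALLOC][17-24 FREE][25-44 ALLOC][45-55 ALLOC][56-62 FREE]
Free blocks: [8 7] total_free=15 largest=8 -> 100*(15-8)/15 = 700/15 ≈ 46.667 -> rounds to 47

Answer: 47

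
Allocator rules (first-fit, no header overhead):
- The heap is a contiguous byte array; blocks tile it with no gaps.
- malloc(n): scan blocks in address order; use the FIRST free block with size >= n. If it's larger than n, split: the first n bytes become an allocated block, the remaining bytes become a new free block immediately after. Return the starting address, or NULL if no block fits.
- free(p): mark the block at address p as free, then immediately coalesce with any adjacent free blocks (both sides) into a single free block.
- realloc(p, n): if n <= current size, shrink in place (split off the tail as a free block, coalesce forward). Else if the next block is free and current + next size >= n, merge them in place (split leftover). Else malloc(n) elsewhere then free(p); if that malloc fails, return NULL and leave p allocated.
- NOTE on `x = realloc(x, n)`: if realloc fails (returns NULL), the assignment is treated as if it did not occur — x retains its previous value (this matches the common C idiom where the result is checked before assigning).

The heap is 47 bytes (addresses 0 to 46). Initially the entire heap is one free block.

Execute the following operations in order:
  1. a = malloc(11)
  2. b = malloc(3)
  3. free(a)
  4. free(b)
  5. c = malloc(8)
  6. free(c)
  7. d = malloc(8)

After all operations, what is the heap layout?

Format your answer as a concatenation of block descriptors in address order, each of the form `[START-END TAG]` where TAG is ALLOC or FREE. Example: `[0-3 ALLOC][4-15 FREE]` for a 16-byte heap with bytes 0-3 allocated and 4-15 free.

Answer: [0-7 ALLOC][8-46 FREE]

Derivation:
Op 1: a = malloc(11) -> a = 0; heap: [0-10 ALLOC][11-46 FREE]
Op 2: b = malloc(3) -> b = 11; heap: [0-10 ALLOC][11-13 ALLOC][14-46 FREE]
Op 3: free(a) -> (freed a); heap: [0-10 FREE][11-13 ALLOC][14-46 FREE]
Op 4: free(b) -> (freed b); heap: [0-46 FREE]
Op 5: c = malloc(8) -> c = 0; heap: [0-7 ALLOC][8-46 FREE]
Op 6: free(c) -> (freed c); heap: [0-46 FREE]
Op 7: d = malloc(8) -> d = 0; heap: [0-7 ALLOC][8-46 FREE]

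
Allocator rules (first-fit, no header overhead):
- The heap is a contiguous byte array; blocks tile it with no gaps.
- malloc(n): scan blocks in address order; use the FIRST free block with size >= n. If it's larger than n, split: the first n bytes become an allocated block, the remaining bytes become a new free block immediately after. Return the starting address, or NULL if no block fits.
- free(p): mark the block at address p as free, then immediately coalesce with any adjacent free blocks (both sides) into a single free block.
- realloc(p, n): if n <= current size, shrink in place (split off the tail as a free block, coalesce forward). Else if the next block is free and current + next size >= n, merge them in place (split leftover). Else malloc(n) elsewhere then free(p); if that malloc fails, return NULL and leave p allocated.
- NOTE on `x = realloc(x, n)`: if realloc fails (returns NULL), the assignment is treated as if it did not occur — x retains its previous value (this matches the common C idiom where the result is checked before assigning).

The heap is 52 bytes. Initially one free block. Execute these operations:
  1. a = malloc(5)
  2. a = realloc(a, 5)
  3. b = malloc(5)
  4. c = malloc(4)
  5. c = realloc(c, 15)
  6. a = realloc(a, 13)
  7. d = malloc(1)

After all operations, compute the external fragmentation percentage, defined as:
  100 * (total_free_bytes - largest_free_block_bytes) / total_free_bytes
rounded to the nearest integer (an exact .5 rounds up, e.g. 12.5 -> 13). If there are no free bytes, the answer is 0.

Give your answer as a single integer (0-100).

Op 1: a = malloc(5) -> a = 0; heap: [0-4 ALLOC][5-51 FREE]
Op 2: a = realloc(a, 5) -> a = 0; heap: [0-4 ALLOC][5-51 FREE]
Op 3: b = malloc(5) -> b = 5; heap: [0-4 ALLOC][5-9 ALLOC][10-51 FREE]
Op 4: c = malloc(4) -> c = 10; heap: [0-4 ALLOC][5-9 ALLOC][10-13 ALLOC][14-51 FREE]
Op 5: c = realloc(c, 15) -> c = 10; heap: [0-4 ALLOC][5-9 ALLOC][10-24 ALLOC][25-51 FREE]
Op 6: a = realloc(a, 13) -> a = 25; heap: [0-4 FREE][5-9 ALLOC][10-24 ALLOC][25-37 ALLOC][38-51 FREE]
Op 7: d = malloc(1) -> d = 0; heap: [0-0 ALLOC][1-4 FREE][5-9 ALLOC][10-24 ALLOC][25-37 ALLOC][38-51 FREE]
Free blocks: [4 14] total_free=18 largest=14 -> 100*(18-14)/18 = 400/18 ≈ 22.222 -> rounds to 22

Answer: 22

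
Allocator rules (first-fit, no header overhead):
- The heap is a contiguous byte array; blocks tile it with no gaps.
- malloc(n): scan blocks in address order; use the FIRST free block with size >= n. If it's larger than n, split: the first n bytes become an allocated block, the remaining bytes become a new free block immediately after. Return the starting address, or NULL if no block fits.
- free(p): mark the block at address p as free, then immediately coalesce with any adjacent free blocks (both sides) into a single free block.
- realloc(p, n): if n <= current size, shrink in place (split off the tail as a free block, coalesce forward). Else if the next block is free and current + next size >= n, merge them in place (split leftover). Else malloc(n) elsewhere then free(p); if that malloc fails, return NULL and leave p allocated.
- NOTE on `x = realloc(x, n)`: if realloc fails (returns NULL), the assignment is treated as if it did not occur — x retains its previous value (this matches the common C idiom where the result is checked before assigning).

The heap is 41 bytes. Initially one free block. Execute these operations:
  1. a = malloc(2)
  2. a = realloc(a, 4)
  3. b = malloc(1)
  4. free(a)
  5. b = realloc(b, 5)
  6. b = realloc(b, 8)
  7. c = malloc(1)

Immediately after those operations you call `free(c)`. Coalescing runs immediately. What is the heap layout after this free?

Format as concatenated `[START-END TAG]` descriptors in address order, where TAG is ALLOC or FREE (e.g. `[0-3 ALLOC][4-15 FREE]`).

Answer: [0-3 FREE][4-11 ALLOC][12-40 FREE]

Derivation:
Op 1: a = malloc(2) -> a = 0; heap: [0-1 ALLOC][2-40 FREE]
Op 2: a = realloc(a, 4) -> a = 0; heap: [0-3 ALLOC][4-40 FREE]
Op 3: b = malloc(1) -> b = 4; heap: [0-3 ALLOC][4-4 ALLOC][5-40 FREE]
Op 4: free(a) -> (freed a); heap: [0-3 FREE][4-4 ALLOC][5-40 FREE]
Op 5: b = realloc(b, 5) -> b = 4; heap: [0-3 FREE][4-8 ALLOC][9-40 FREE]
Op 6: b = realloc(b, 8) -> b = 4; heap: [0-3 FREE][4-11 ALLOC][12-40 FREE]
Op 7: c = malloc(1) -> c = 0; heap: [0-0 ALLOC][1-3 FREE][4-11 ALLOC][12-40 FREE]
free(c): c = 0 -> block [0-0 ALLOC]; mark free, coalesce with adjacent free neighbors -> [0-3 FREE][4-11 ALLOC][12-40 FREE]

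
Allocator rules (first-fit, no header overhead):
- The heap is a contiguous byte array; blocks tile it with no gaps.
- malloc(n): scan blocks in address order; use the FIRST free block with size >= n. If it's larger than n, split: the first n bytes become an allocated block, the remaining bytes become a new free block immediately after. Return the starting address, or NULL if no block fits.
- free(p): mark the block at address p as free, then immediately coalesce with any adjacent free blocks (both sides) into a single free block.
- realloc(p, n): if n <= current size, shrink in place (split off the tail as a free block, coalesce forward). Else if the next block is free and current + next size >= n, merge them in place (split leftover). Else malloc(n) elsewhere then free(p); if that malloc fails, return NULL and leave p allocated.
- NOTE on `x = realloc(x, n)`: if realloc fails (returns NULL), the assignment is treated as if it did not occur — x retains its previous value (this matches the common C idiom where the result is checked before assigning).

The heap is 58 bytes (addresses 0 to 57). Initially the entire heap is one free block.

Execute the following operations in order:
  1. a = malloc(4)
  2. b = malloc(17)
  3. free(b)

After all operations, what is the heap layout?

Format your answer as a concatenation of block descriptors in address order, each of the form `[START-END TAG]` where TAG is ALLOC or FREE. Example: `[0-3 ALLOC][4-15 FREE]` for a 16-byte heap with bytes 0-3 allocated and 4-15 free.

Answer: [0-3 ALLOC][4-57 FREE]

Derivation:
Op 1: a = malloc(4) -> a = 0; heap: [0-3 ALLOC][4-57 FREE]
Op 2: b = malloc(17) -> b = 4; heap: [0-3 ALLOC][4-20 ALLOC][21-57 FREE]
Op 3: free(b) -> (freed b); heap: [0-3 ALLOC][4-57 FREE]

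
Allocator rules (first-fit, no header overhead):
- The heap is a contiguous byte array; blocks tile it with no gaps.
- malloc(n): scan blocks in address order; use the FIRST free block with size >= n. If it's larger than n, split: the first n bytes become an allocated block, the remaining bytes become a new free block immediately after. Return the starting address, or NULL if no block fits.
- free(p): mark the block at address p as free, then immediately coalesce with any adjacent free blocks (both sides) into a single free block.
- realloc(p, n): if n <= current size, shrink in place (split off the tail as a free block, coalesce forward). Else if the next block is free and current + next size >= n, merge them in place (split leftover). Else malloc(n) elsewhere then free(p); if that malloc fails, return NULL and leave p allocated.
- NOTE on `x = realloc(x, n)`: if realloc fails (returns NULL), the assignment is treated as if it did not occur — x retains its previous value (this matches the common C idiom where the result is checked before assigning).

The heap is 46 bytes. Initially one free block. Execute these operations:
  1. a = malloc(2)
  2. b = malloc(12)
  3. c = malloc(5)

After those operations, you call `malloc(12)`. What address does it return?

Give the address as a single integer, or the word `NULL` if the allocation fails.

Op 1: a = malloc(2) -> a = 0; heap: [0-1 ALLOC][2-45 FREE]
Op 2: b = malloc(12) -> b = 2; heap: [0-1 ALLOC][2-13 ALLOC][14-45 FREE]
Op 3: c = malloc(5) -> c = 14; heap: [0-1 ALLOC][2-13 ALLOC][14-18 ALLOC][19-45 FREE]
malloc(12): first-fit scan over [0-1 ALLOC][2-13 ALLOC][14-18 ALLOC][19-45 FREE] -> 19

Answer: 19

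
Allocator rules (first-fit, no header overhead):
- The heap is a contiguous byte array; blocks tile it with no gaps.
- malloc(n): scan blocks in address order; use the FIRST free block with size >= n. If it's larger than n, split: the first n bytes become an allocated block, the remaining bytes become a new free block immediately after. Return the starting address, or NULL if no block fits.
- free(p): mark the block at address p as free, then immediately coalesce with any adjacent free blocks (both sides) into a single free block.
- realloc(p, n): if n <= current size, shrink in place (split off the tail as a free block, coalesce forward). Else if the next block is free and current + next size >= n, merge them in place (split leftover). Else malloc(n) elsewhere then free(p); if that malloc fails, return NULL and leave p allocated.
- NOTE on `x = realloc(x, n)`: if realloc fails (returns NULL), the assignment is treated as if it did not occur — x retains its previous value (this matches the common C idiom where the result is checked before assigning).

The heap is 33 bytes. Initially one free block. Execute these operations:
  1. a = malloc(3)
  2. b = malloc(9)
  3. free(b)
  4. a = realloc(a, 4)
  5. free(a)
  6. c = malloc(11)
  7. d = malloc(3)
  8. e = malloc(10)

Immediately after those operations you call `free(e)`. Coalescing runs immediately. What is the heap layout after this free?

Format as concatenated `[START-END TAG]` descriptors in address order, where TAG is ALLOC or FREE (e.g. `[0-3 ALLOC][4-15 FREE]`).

Answer: [0-10 ALLOC][11-13 ALLOC][14-32 FREE]

Derivation:
Op 1: a = malloc(3) -> a = 0; heap: [0-2 ALLOC][3-32 FREE]
Op 2: b = malloc(9) -> b = 3; heap: [0-2 ALLOC][3-11 ALLOC][12-32 FREE]
Op 3: free(b) -> (freed b); heap: [0-2 ALLOC][3-32 FREE]
Op 4: a = realloc(a, 4) -> a = 0; heap: [0-3 ALLOC][4-32 FREE]
Op 5: free(a) -> (freed a); heap: [0-32 FREE]
Op 6: c = malloc(11) -> c = 0; heap: [0-10 ALLOC][11-32 FREE]
Op 7: d = malloc(3) -> d = 11; heap: [0-10 ALLOC][11-13 ALLOC][14-32 FREE]
Op 8: e = malloc(10) -> e = 14; heap: [0-10 ALLOC][11-13 ALLOC][14-23 ALLOC][24-32 FREE]
free(e): e = 14 -> block [14-23 ALLOC]; mark free, coalesce with adjacent free neighbors -> [0-10 ALLOC][11-13 ALLOC][14-32 FREE]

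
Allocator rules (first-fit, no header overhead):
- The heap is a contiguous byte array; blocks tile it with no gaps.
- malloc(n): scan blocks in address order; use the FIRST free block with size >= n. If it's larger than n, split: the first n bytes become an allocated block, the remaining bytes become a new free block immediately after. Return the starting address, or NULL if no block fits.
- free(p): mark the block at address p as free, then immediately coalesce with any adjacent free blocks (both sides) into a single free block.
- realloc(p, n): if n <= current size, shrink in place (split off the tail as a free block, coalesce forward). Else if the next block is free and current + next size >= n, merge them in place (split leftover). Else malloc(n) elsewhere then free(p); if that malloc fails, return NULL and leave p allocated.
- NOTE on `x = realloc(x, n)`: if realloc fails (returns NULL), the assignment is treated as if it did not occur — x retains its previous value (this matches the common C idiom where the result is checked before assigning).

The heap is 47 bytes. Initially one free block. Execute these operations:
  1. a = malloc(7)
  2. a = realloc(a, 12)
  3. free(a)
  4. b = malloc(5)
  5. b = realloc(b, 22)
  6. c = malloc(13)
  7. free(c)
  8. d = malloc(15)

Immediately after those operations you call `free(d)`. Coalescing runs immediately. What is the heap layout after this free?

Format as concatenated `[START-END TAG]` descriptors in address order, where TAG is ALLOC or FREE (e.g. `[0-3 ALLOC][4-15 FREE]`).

Op 1: a = malloc(7) -> a = 0; heap: [0-6 ALLOC][7-46 FREE]
Op 2: a = realloc(a, 12) -> a = 0; heap: [0-11 ALLOC][12-46 FREE]
Op 3: free(a) -> (freed a); heap: [0-46 FREE]
Op 4: b = malloc(5) -> b = 0; heap: [0-4 ALLOC][5-46 FREE]
Op 5: b = realloc(b, 22) -> b = 0; heap: [0-21 ALLOC][22-46 FREE]
Op 6: c = malloc(13) -> c = 22; heap: [0-21 ALLOC][22-34 ALLOC][35-46 FREE]
Op 7: free(c) -> (freed c); heap: [0-21 ALLOC][22-46 FREE]
Op 8: d = malloc(15) -> d = 22; heap: [0-21 ALLOC][22-36 ALLOC][37-46 FREE]
free(d): d = 22 -> block [22-36 ALLOC]; mark free, coalesce with adjacent free neighbors -> [0-21 ALLOC][22-46 FREE]

Answer: [0-21 ALLOC][22-46 FREE]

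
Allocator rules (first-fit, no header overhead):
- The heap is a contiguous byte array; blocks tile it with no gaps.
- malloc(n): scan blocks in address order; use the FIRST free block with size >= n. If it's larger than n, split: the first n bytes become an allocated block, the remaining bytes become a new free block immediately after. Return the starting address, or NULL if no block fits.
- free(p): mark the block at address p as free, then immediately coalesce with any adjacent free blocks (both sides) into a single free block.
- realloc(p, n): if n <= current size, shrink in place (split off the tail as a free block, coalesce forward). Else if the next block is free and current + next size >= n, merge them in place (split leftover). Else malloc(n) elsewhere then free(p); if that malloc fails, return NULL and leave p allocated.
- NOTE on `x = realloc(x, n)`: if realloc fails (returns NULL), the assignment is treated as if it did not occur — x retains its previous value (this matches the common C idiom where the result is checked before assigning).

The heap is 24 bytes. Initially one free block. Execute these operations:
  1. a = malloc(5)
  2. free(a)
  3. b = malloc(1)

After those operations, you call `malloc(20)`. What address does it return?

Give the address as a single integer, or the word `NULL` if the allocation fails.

Answer: 1

Derivation:
Op 1: a = malloc(5) -> a = 0; heap: [0-4 ALLOC][5-23 FREE]
Op 2: free(a) -> (freed a); heap: [0-23 FREE]
Op 3: b = malloc(1) -> b = 0; heap: [0-0 ALLOC][1-23 FREE]
malloc(20): first-fit scan over [0-0 ALLOC][1-23 FREE] -> 1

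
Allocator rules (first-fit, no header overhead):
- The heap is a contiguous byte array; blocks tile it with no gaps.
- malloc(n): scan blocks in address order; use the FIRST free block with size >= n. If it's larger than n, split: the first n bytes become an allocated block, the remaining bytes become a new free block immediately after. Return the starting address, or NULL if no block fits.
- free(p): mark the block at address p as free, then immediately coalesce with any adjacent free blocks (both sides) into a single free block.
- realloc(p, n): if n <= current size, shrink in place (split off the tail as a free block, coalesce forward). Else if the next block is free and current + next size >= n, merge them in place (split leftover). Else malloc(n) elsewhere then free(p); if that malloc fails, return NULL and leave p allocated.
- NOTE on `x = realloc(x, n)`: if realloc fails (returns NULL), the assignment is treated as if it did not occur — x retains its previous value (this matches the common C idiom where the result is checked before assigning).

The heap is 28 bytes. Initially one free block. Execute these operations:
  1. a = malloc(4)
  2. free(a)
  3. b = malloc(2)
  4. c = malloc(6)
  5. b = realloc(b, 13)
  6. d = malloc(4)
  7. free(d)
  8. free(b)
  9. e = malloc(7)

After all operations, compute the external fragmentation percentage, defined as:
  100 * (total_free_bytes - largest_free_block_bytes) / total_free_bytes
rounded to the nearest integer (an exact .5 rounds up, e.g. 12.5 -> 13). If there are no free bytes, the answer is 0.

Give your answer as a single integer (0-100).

Answer: 13

Derivation:
Op 1: a = malloc(4) -> a = 0; heap: [0-3 ALLOC][4-27 FREE]
Op 2: free(a) -> (freed a); heap: [0-27 FREE]
Op 3: b = malloc(2) -> b = 0; heap: [0-1 ALLOC][2-27 FREE]
Op 4: c = malloc(6) -> c = 2; heap: [0-1 ALLOC][2-7 ALLOC][8-27 FREE]
Op 5: b = realloc(b, 13) -> b = 8; heap: [0-1 FREE][2-7 ALLOC][8-20 ALLOC][21-27 FREE]
Op 6: d = malloc(4) -> d = 21; heap: [0-1 FREE][2-7 ALLOC][8-20 ALLOC][21-24 ALLOC][25-27 FREE]
Op 7: free(d) -> (freed d); heap: [0-1 FREE][2-7 ALLOC][8-20 ALLOC][21-27 FREE]
Op 8: free(b) -> (freed b); heap: [0-1 FREE][2-7 ALLOC][8-27 FREE]
Op 9: e = malloc(7) -> e = 8; heap: [0-1 FREE][2-7 ALLOC][8-14 ALLOC][15-27 FREE]
Free blocks: [2 13] total_free=15 largest=13 -> 100*(15-13)/15 = 200/15 ≈ 13.333 -> rounds to 13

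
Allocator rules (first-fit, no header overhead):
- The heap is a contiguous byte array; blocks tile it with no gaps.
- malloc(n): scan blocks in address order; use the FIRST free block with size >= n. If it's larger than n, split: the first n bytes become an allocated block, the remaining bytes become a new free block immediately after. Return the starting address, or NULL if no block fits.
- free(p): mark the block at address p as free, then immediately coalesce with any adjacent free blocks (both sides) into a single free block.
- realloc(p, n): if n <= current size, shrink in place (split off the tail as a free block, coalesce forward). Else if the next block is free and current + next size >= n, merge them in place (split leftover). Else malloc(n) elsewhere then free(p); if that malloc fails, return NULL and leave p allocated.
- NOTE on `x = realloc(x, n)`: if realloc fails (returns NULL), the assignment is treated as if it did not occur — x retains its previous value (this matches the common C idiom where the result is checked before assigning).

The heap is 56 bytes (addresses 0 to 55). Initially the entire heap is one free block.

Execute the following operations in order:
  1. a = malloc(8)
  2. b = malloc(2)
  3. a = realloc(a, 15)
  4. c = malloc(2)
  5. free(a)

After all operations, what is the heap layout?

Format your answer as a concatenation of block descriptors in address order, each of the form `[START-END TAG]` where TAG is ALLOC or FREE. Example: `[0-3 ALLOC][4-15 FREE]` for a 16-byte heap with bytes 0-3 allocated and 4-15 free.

Op 1: a = malloc(8) -> a = 0; heap: [0-7 ALLOC][8-55 FREE]
Op 2: b = malloc(2) -> b = 8; heap: [0-7 ALLOC][8-9 ALLOC][10-55 FREE]
Op 3: a = realloc(a, 15) -> a = 10; heap: [0-7 FREE][8-9 ALLOC][10-24 ALLOC][25-55 FREE]
Op 4: c = malloc(2) -> c = 0; heap: [0-1 ALLOC][2-7 FREE][8-9 ALLOC][10-24 ALLOC][25-55 FREE]
Op 5: free(a) -> (freed a); heap: [0-1 ALLOC][2-7 FREE][8-9 ALLOC][10-55 FREE]

Answer: [0-1 ALLOC][2-7 FREE][8-9 ALLOC][10-55 FREE]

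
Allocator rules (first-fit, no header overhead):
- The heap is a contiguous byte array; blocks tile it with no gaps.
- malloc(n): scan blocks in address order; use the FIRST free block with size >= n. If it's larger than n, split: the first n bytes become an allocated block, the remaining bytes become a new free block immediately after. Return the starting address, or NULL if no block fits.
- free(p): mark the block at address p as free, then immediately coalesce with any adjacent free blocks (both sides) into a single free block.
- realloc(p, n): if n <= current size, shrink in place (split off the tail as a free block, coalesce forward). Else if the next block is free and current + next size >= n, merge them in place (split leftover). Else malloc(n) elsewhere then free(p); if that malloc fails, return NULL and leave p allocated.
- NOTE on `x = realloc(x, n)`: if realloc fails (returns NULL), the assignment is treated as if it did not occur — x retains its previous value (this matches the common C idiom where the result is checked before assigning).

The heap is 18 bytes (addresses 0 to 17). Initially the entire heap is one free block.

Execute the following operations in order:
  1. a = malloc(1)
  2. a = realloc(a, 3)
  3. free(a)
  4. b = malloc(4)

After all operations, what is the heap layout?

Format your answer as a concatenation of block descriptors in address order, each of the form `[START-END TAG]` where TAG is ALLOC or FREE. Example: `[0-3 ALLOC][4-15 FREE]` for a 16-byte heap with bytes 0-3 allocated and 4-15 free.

Answer: [0-3 ALLOC][4-17 FREE]

Derivation:
Op 1: a = malloc(1) -> a = 0; heap: [0-0 ALLOC][1-17 FREE]
Op 2: a = realloc(a, 3) -> a = 0; heap: [0-2 ALLOC][3-17 FREE]
Op 3: free(a) -> (freed a); heap: [0-17 FREE]
Op 4: b = malloc(4) -> b = 0; heap: [0-3 ALLOC][4-17 FREE]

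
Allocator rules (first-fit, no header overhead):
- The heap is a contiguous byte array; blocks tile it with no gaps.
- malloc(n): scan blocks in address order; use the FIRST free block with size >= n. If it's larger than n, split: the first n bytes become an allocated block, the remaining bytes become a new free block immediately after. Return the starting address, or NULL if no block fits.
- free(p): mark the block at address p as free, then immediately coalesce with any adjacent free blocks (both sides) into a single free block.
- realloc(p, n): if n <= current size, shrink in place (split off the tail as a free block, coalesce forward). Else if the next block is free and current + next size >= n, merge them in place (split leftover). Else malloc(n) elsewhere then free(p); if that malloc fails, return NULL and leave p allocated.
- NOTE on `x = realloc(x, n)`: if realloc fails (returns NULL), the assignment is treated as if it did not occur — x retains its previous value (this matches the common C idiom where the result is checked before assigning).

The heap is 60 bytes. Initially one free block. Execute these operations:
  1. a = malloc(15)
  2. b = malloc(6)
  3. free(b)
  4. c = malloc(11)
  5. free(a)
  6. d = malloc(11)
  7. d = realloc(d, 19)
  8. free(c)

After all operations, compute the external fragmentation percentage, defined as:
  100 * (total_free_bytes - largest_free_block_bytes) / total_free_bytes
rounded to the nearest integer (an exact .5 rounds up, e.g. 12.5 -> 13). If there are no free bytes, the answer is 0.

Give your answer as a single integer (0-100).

Op 1: a = malloc(15) -> a = 0; heap: [0-14 ALLOC][15-59 FREE]
Op 2: b = malloc(6) -> b = 15; heap: [0-14 ALLOC][15-20 ALLOC][21-59 FREE]
Op 3: free(b) -> (freed b); heap: [0-14 ALLOC][15-59 FREE]
Op 4: c = malloc(11) -> c = 15; heap: [0-14 ALLOC][15-25 ALLOC][26-59 FREE]
Op 5: free(a) -> (freed a); heap: [0-14 FREE][15-25 ALLOC][26-59 FREE]
Op 6: d = malloc(11) -> d = 0; heap: [0-10 ALLOC][11-14 FREE][15-25 ALLOC][26-59 FREE]
Op 7: d = realloc(d, 19) -> d = 26; heap: [0-14 FREE][15-25 ALLOC][26-44 ALLOC][45-59 FREE]
Op 8: free(c) -> (freed c); heap: [0-25 FREE][26-44 ALLOC][45-59 FREE]
Free blocks: [26 15] total_free=41 largest=26 -> 100*(41-26)/41 = 1500/41 ≈ 36.585 -> rounds to 37

Answer: 37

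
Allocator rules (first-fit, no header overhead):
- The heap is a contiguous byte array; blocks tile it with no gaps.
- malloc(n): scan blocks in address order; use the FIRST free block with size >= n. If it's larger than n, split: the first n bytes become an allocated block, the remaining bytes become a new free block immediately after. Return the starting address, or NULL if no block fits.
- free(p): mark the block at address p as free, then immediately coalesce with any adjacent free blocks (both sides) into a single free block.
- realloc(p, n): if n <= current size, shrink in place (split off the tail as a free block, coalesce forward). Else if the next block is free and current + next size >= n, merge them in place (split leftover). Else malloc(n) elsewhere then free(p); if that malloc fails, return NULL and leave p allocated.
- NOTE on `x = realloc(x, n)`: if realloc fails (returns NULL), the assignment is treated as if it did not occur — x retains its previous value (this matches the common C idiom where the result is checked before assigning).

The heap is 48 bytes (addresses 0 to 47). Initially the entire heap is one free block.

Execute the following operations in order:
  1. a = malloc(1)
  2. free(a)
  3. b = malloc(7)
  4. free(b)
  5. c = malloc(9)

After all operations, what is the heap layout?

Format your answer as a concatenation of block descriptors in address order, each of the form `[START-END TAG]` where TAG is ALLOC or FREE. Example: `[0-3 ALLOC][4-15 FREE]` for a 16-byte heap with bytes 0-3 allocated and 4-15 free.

Answer: [0-8 ALLOC][9-47 FREE]

Derivation:
Op 1: a = malloc(1) -> a = 0; heap: [0-0 ALLOC][1-47 FREE]
Op 2: free(a) -> (freed a); heap: [0-47 FREE]
Op 3: b = malloc(7) -> b = 0; heap: [0-6 ALLOC][7-47 FREE]
Op 4: free(b) -> (freed b); heap: [0-47 FREE]
Op 5: c = malloc(9) -> c = 0; heap: [0-8 ALLOC][9-47 FREE]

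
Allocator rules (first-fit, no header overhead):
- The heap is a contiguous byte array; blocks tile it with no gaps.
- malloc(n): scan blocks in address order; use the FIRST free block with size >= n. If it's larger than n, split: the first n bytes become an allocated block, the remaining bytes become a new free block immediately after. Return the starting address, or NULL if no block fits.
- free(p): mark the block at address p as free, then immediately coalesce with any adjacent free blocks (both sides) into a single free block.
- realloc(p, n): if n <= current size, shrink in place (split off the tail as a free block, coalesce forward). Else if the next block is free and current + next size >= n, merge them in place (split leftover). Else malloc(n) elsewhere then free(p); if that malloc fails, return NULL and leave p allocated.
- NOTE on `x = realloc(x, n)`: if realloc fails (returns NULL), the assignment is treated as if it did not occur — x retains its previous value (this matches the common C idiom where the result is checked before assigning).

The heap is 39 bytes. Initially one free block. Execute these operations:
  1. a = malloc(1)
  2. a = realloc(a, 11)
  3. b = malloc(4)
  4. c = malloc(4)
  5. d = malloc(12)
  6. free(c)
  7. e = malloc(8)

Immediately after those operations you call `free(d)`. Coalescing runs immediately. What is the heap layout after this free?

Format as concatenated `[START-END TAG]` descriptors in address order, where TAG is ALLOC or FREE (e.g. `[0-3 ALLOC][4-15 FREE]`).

Op 1: a = malloc(1) -> a = 0; heap: [0-0 ALLOC][1-38 FREE]
Op 2: a = realloc(a, 11) -> a = 0; heap: [0-10 ALLOC][11-38 FREE]
Op 3: b = malloc(4) -> b = 11; heap: [0-10 ALLOC][11-14 ALLOC][15-38 FREE]
Op 4: c = malloc(4) -> c = 15; heap: [0-10 ALLOC][11-14 ALLOC][15-18 ALLOC][19-38 FREE]
Op 5: d = malloc(12) -> d = 19; heap: [0-10 ALLOC][11-14 ALLOC][15-18 ALLOC][19-30 ALLOC][31-38 FREE]
Op 6: free(c) -> (freed c); heap: [0-10 ALLOC][11-14 ALLOC][15-18 FREE][19-30 ALLOC][31-38 FREE]
Op 7: e = malloc(8) -> e = 31; heap: [0-10 ALLOC][11-14 ALLOC][15-18 FREE][19-30 ALLOC][31-38 ALLOC]
free(d): d = 19 -> block [19-30 ALLOC]; mark free, coalesce with adjacent free neighbors -> [0-10 ALLOC][11-14 ALLOC][15-30 FREE][31-38 ALLOC]

Answer: [0-10 ALLOC][11-14 ALLOC][15-30 FREE][31-38 ALLOC]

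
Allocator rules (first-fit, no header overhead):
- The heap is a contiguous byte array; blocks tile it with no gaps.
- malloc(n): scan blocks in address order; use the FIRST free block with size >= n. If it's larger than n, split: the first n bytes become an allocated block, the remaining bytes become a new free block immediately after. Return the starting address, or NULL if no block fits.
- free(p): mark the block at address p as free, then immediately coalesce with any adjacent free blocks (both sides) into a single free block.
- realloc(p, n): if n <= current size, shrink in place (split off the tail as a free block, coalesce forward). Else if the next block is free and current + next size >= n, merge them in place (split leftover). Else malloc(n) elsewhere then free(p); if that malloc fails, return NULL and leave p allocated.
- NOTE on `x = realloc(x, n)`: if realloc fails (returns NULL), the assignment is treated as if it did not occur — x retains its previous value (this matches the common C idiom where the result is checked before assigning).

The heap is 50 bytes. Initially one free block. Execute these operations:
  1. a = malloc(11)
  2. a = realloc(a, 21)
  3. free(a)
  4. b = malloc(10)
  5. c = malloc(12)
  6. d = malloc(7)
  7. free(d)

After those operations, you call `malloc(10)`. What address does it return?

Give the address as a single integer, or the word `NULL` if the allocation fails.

Answer: 22

Derivation:
Op 1: a = malloc(11) -> a = 0; heap: [0-10 ALLOC][11-49 FREE]
Op 2: a = realloc(a, 21) -> a = 0; heap: [0-20 ALLOC][21-49 FREE]
Op 3: free(a) -> (freed a); heap: [0-49 FREE]
Op 4: b = malloc(10) -> b = 0; heap: [0-9 ALLOC][10-49 FREE]
Op 5: c = malloc(12) -> c = 10; heap: [0-9 ALLOC][10-21 ALLOC][22-49 FREE]
Op 6: d = malloc(7) -> d = 22; heap: [0-9 ALLOC][10-21 ALLOC][22-28 ALLOC][29-49 FREE]
Op 7: free(d) -> (freed d); heap: [0-9 ALLOC][10-21 ALLOC][22-49 FREE]
malloc(10): first-fit scan over [0-9 ALLOC][10-21 ALLOC][22-49 FREE] -> 22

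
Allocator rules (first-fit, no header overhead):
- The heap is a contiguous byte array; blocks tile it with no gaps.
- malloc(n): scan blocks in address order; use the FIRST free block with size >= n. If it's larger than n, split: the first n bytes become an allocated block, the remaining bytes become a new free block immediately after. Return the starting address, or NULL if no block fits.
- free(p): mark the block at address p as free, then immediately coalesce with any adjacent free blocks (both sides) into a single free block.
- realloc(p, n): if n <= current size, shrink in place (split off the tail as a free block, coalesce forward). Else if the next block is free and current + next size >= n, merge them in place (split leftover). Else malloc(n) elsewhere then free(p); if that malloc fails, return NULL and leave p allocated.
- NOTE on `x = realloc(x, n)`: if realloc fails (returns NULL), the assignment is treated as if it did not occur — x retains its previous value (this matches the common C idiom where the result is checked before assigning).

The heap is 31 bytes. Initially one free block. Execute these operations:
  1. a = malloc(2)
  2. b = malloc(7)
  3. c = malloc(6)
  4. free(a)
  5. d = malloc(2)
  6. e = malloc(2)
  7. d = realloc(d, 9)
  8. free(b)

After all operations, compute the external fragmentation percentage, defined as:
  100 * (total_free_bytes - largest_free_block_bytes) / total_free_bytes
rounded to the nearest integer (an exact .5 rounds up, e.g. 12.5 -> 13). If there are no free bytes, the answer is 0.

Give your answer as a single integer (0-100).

Op 1: a = malloc(2) -> a = 0; heap: [0-1 ALLOC][2-30 FREE]
Op 2: b = malloc(7) -> b = 2; heap: [0-1 ALLOC][2-8 ALLOC][9-30 FREE]
Op 3: c = malloc(6) -> c = 9; heap: [0-1 ALLOC][2-8 ALLOC][9-14 ALLOC][15-30 FREE]
Op 4: free(a) -> (freed a); heap: [0-1 FREE][2-8 ALLOC][9-14 ALLOC][15-30 FREE]
Op 5: d = malloc(2) -> d = 0; heap: [0-1 ALLOC][2-8 ALLOC][9-14 ALLOC][15-30 FREE]
Op 6: e = malloc(2) -> e = 15; heap: [0-1 ALLOC][2-8 ALLOC][9-14 ALLOC][15-16 ALLOC][17-30 FREE]
Op 7: d = realloc(d, 9) -> d = 17; heap: [0-1 FREE][2-8 ALLOC][9-14 ALLOC][15-16 ALLOC][17-25 ALLOC][26-30 FREE]
Op 8: free(b) -> (freed b); heap: [0-8 FREE][9-14 ALLOC][15-16 ALLOC][17-25 ALLOC][26-30 FREE]
Free blocks: [9 5] total_free=14 largest=9 -> 100*(14-9)/14 = 500/14 ≈ 35.714 -> rounds to 36

Answer: 36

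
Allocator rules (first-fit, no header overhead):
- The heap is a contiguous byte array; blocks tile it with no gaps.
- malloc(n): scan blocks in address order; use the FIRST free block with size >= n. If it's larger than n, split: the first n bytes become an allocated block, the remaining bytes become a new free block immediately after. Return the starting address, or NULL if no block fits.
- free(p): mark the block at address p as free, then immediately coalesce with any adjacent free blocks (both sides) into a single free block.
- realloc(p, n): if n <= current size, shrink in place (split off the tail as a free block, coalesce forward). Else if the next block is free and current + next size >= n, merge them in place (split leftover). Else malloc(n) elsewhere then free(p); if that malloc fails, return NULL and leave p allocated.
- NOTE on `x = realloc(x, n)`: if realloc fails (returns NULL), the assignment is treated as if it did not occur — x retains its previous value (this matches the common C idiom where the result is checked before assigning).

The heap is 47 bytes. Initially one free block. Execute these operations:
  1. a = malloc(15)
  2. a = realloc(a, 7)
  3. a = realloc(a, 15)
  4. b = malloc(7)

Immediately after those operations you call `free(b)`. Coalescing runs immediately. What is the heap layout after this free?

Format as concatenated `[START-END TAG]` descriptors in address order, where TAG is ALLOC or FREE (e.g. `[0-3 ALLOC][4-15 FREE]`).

Answer: [0-14 ALLOC][15-46 FREE]

Derivation:
Op 1: a = malloc(15) -> a = 0; heap: [0-14 ALLOC][15-46 FREE]
Op 2: a = realloc(a, 7) -> a = 0; heap: [0-6 ALLOC][7-46 FREE]
Op 3: a = realloc(a, 15) -> a = 0; heap: [0-14 ALLOC][15-46 FREE]
Op 4: b = malloc(7) -> b = 15; heap: [0-14 ALLOC][15-21 ALLOC][22-46 FREE]
free(b): b = 15 -> block [15-21 ALLOC]; mark free, coalesce with adjacent free neighbors -> [0-14 ALLOC][15-46 FREE]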